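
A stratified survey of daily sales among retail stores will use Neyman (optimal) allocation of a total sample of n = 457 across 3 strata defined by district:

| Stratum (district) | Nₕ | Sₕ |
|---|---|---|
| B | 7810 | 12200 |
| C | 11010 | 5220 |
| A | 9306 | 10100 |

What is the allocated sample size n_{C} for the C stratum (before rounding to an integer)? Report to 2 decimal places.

Neyman allocation: nₕ = n·NₕSₕ / Σⱼ NⱼSⱼ.
Σ NⱼSⱼ = 7810·12200 + 11010·5220 + 9306·10100 = 2.467448 × 10^8.
n_{C} = 457·11010·5220 / (2.467448 × 10^8) = 106.45.

106.45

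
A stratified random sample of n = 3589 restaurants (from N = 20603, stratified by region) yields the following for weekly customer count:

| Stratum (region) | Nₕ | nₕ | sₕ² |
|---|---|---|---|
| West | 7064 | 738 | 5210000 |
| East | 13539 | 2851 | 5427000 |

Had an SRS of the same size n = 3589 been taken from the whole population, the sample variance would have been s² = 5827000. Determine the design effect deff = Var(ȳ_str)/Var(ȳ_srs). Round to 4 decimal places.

1.0383

Var(ȳ_str) = Σ Wₕ²(1−fₕ)sₕ²/nₕ with Wₕ = Nₕ/20603:
  West: (7064/20603)²·(1−738/7064)·5210000/738 = 743.19078
  East: (13539/20603)²·(1−2851/13539)·5427000/2851 = 648.91037
  → Var(ȳ_str) = 1392.1012.
Var(ȳ_srs) = (1 − 3589/20603)·5827000/3589 = 1340.7491.
deff = 1392.1012 / 1340.7491 = 1.0383.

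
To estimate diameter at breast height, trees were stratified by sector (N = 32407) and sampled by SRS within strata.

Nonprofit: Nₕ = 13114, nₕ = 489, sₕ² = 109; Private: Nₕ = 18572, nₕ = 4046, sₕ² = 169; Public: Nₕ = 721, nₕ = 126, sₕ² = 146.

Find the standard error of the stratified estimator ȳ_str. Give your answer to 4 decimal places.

Var(ȳ_str) = Σₕ Wₕ²(1 − fₕ)sₕ²/nₕ with Wₕ = Nₕ/N, N = 32407.
Nonprofit: Wₕ = 0.40466566; term = 0.40466566²·(1 − 0.03728839)·109/489 = 0.035140388.
Private: Wₕ = 0.57308606; term = 0.57308606²·(1 − 0.21785484)·169/4046 = 0.010729707.
Public: Wₕ = 0.02224828; term = 0.02224828²·(1 − 0.17475728)·146/126 = 4.7332221 × 10^-4.
Sum = 0.046343417.
SE = √(0.046343417) = 0.2153.

0.2153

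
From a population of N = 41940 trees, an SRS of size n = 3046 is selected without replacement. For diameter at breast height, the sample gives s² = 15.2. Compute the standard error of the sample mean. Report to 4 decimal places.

Under SRS without replacement, Var(ȳ) = (1 − f)·s²/n with f = n/N = 3046/41940 = 0.07262756.
Var(ȳ) = (1 − 0.07262756)·15.2/3046 = 0.92737244·0.004990151 = 0.0046277285.
SE(ȳ) = √(0.0046277285) = 0.0680.

0.0680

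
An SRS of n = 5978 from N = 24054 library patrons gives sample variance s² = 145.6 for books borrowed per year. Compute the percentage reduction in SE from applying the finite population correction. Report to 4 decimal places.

13.3123

f = n/N = 5978/24054 = 0.24852415.
SE_no-fpc = √(s²/n) = 0.156064; SE_fpc = √((1−f)s²/n) = 0.1352883.
Ratio = √(1−f) = 0.86687707. Reduction = 100·(1 − 0.86687707) = 13.3123%.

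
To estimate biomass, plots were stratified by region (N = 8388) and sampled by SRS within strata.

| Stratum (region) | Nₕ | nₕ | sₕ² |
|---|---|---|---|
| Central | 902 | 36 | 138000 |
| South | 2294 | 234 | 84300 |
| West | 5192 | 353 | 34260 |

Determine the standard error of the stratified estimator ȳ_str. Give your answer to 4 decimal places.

10.0703

Var(ȳ_str) = Σₕ Wₕ²(1 − fₕ)sₕ²/nₕ with Wₕ = Nₕ/N, N = 8388.
Central: Wₕ = 0.10753457; term = 0.10753457²·(1 − 0.03991131)·138000/36 = 42.55829.
South: Wₕ = 0.27348593; term = 0.27348593²·(1 − 0.10200523)·84300/234 = 24.196665.
West: Wₕ = 0.61897949; term = 0.61897949²·(1 − 0.06798921)·34260/353 = 34.656613.
Sum = 101.41157.
SE = √(101.41157) = 10.0703.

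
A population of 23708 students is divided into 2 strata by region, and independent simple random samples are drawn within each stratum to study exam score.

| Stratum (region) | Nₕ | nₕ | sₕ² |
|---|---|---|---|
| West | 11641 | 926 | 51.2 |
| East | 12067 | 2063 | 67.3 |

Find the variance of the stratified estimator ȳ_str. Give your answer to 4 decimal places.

0.0193

Var(ȳ_str) = Σₕ Wₕ²(1 − fₕ)sₕ²/nₕ with Wₕ = Nₕ/N, N = 23708.
West: Wₕ = 0.49101569; term = 0.49101569²·(1 − 0.07954643)·51.2/926 = 0.012270199.
East: Wₕ = 0.50898431; term = 0.50898431²·(1 − 0.17096213)·67.3/2063 = 0.0070064656.
Sum = 0.019276665.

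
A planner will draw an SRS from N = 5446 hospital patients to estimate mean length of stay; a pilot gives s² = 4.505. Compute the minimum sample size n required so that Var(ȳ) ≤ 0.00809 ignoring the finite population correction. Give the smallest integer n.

Without fpc, n₀ = s²/D = 4.505/0.00809 = 556.8603.
Rounding up, n = 557.

557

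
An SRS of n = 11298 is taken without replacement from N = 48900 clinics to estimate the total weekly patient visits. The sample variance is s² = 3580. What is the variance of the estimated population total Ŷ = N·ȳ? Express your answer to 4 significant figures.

Var(Ŷ) = N²·Var(ȳ) = N²·(1 − n/N)·s²/n.
f = 11298/48900 = 0.23104294; Var(ȳ) = 0.76895706·3580/11298 = 0.24365961.
Var(Ŷ) = 48900² · 0.24365961 = 5.826413 × 10^8.

5.826 × 10^8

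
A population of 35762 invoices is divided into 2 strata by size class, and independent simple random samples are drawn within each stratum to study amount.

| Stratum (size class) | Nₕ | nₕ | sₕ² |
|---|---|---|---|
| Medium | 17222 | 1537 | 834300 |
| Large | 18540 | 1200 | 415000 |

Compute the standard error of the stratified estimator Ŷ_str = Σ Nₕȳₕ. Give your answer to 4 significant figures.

507700

Var(Ŷ_str) = Σₕ Nₕ²(1 − fₕ)sₕ²/nₕ.
Medium: 17222²·(1 − 1537/17222)·834300/1537 = 1.4662786 × 10^11.
Large: 18540²·(1 − 1200/18540)·415000/1200 = 1.1117974 × 10^11.
Sum = 2.578076 × 10^11.
SE = √(2.578076 × 10^11) = 507700.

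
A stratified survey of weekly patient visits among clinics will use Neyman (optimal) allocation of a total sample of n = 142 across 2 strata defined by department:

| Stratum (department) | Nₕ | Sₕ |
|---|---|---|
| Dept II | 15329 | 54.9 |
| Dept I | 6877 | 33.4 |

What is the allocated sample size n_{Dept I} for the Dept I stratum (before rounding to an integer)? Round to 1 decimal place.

30.4

Neyman allocation: nₕ = n·NₕSₕ / Σⱼ NⱼSⱼ.
Σ NⱼSⱼ = 15329·54.9 + 6877·33.4 = 1.0712539 × 10^6.
n_{Dept I} = 142·6877·33.4 / (1.0712539 × 10^6) = 30.4.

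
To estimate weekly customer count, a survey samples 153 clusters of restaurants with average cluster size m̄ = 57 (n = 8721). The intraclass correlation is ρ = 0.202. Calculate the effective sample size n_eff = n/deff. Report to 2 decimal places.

708.33

deff = 1 + (57 − 1)·0.202 = 1 + 11.312 = 12.312.
n_eff = 8721 / 12.312 = 708.33.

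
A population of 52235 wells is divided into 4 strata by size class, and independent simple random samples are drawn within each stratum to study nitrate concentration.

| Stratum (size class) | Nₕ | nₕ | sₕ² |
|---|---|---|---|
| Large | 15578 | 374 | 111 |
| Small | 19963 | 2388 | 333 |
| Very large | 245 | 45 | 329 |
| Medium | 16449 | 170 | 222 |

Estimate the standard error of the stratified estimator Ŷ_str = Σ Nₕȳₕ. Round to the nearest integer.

Var(Ŷ_str) = Σₕ Nₕ²(1 − fₕ)sₕ²/nₕ.
Large: 15578²·(1 − 374/15578)·111/374 = 7.0294434 × 10^7.
Small: 19963²·(1 − 2388/19963)·333/2388 = 4.8925024 × 10^7.
Very large: 245²·(1 − 45/245)·329/45 = 358244.44.
Medium: 16449²·(1 − 170/16449)·222/170 = 3.4968039 × 10^8.
Sum = 4.6925809 × 10^8.
SE = √(4.6925809 × 10^8) = 21662.

21662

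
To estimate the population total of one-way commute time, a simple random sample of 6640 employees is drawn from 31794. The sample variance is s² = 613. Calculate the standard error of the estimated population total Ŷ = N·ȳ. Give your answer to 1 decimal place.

8592.6

Var(Ŷ) = N²·Var(ȳ) = N²·(1 − n/N)·s²/n.
f = 6640/31794 = 0.20884444; Var(ȳ) = 0.79115556·613/6640 = 0.07303891.
Var(Ŷ) = 31794² · 0.07303891 = 7.3831998 × 10^7.
SE(Ŷ) = √(7.3831998 × 10^7) = 8592.6.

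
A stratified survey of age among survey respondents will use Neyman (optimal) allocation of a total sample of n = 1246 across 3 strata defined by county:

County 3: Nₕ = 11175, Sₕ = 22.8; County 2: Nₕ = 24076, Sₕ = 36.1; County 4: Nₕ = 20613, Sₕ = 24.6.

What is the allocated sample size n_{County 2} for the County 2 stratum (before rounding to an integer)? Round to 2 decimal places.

663.98

Neyman allocation: nₕ = n·NₕSₕ / Σⱼ NⱼSⱼ.
Σ NⱼSⱼ = 11175·22.8 + 24076·36.1 + 20613·24.6 = 1.6310134 × 10^6.
n_{County 2} = 1246·24076·36.1 / (1.6310134 × 10^6) = 663.98.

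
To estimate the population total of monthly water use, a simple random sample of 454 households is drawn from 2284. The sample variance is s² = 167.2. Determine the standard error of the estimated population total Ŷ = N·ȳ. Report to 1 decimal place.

1240.7

Var(Ŷ) = N²·Var(ȳ) = N²·(1 − n/N)·s²/n.
f = 454/2284 = 0.19877408; Var(ȳ) = 0.80122592·167.2/454 = 0.29507703.
Var(Ŷ) = 2284² · 0.29507703 = 1.5393154 × 10^6.
SE(Ŷ) = √(1.5393154 × 10^6) = 1240.7.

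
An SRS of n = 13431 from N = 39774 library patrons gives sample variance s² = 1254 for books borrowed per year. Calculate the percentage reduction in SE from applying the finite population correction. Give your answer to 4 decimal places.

f = n/N = 13431/39774 = 0.33768291.
SE_no-fpc = √(s²/n) = 0.30555866; SE_fpc = √((1−f)s²/n) = 0.24867239.
Ratio = √(1−f) = 0.81382866. Reduction = 100·(1 − 0.81382866) = 18.6171%.

18.6171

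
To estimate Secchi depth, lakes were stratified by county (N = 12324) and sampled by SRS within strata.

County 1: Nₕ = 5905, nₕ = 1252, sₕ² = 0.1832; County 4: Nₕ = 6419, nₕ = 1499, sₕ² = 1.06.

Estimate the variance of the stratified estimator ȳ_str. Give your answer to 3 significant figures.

1.74 × 10^-4

Var(ȳ_str) = Σₕ Wₕ²(1 − fₕ)sₕ²/nₕ with Wₕ = Nₕ/N, N = 12324.
County 1: Wₕ = 0.47914638; term = 0.47914638²·(1 − 0.21202371)·0.1832/1252 = 2.6471022 × 10^-5.
County 4: Wₕ = 0.52085362; term = 0.52085362²·(1 − 0.23352547)·1.06/1499 = 1.4703927 × 10^-4.
Sum = 1.7351029 × 10^-4.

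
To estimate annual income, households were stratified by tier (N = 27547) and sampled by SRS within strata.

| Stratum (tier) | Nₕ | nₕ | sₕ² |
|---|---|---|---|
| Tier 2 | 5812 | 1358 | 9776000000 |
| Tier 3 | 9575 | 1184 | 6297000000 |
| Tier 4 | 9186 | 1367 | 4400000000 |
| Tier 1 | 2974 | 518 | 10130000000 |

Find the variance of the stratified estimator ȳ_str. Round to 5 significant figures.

1.3016 × 10^6

Var(ȳ_str) = Σₕ Wₕ²(1 − fₕ)sₕ²/nₕ with Wₕ = Nₕ/N, N = 27547.
Tier 2: Wₕ = 0.21098486; term = 0.21098486²·(1 − 0.23365451)·9776000000/1358 = 245577.53.
Tier 3: Wₕ = 0.34758776; term = 0.34758776²·(1 − 0.12365535)·6297000000/1184 = 563100.45.
Tier 4: Wₕ = 0.33346644; term = 0.33346644²·(1 − 0.14881341)·4400000000/1367 = 304658.43.
Tier 1: Wₕ = 0.10796094; term = 0.10796094²·(1 − 0.17417619)·10130000000/518 = 188235.01.
Sum = 1.3015714 × 10^6.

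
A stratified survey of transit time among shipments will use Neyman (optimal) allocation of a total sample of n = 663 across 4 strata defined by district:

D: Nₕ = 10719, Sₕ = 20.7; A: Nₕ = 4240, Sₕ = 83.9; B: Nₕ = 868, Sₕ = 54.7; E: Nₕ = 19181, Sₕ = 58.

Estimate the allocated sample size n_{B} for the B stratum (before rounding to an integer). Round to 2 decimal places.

Neyman allocation: nₕ = n·NₕSₕ / Σⱼ NⱼSⱼ.
Σ NⱼSⱼ = 10719·20.7 + 4240·83.9 + 868·54.7 + 19181·58 = 1.7375969 × 10^6.
n_{B} = 663·868·54.7 / (1.7375969 × 10^6) = 18.12.

18.12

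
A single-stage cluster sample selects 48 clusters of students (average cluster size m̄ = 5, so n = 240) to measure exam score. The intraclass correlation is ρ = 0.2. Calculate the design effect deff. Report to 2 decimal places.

1.80

deff = 1 + (5 − 1)·0.2 = 1 + 0.8 = 1.8.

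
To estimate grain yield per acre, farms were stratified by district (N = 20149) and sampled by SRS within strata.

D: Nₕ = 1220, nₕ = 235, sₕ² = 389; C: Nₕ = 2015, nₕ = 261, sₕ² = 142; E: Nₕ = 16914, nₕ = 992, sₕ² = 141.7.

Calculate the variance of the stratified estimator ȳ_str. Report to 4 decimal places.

Var(ȳ_str) = Σₕ Wₕ²(1 − fₕ)sₕ²/nₕ with Wₕ = Nₕ/N, N = 20149.
D: Wₕ = 0.06054891; term = 0.06054891²·(1 − 0.19262295)·389/235 = 0.0048997149.
C: Wₕ = 0.10000496; term = 0.10000496²·(1 − 0.12952854)·142/261 = 0.0047363685.
E: Wₕ = 0.83944613; term = 0.83944613²·(1 − 0.05864964)·141.7/992 = 0.094753471.
Sum = 0.10438955.

0.1044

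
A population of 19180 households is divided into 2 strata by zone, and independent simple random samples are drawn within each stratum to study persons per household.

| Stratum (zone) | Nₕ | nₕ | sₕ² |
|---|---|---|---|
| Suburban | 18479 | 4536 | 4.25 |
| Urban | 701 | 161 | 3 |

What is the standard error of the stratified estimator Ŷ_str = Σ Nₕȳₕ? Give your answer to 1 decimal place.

Var(Ŷ_str) = Σₕ Nₕ²(1 − fₕ)sₕ²/nₕ.
Suburban: 18479²·(1 − 4536/18479)·4.25/4536 = 241407.4.
Urban: 701²·(1 − 161/701)·3/161 = 7053.5404.
Sum = 248460.94.
SE = √(248460.94) = 498.5.

498.5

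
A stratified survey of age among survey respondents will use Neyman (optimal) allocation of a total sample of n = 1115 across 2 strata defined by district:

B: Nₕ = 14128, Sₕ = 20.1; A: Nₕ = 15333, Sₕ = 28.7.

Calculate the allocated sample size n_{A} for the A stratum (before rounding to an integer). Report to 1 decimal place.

677.7

Neyman allocation: nₕ = n·NₕSₕ / Σⱼ NⱼSⱼ.
Σ NⱼSⱼ = 14128·20.1 + 15333·28.7 = 724029.9.
n_{A} = 1115·15333·28.7 / 724029.9 = 677.7.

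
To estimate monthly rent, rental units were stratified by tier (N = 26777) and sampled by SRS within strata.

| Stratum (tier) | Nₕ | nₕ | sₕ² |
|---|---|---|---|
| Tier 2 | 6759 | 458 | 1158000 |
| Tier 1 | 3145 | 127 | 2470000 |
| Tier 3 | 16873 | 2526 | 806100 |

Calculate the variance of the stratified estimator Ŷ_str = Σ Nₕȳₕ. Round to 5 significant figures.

Var(Ŷ_str) = Σₕ Nₕ²(1 − fₕ)sₕ²/nₕ.
Tier 2: 6759²·(1 − 458/6759)·1158000/458 = 1.0767999 × 10^11.
Tier 1: 3145²·(1 − 127/3145)·2470000/127 = 1.846006 × 10^11.
Tier 3: 16873²·(1 − 2526/16873)·806100/2526 = 7.7251866 × 10^10.
Sum = 3.6953246 × 10^11.

3.6953 × 10^11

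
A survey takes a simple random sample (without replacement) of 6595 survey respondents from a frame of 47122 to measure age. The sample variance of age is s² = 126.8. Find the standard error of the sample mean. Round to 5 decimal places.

0.12859

Under SRS without replacement, Var(ȳ) = (1 − f)·s²/n with f = n/N = 6595/47122 = 0.13995586.
Var(ȳ) = (1 − 0.13995586)·126.8/6595 = 0.86004414·0.019226687 = 0.016535799.
SE(ȳ) = √(0.016535799) = 0.12859.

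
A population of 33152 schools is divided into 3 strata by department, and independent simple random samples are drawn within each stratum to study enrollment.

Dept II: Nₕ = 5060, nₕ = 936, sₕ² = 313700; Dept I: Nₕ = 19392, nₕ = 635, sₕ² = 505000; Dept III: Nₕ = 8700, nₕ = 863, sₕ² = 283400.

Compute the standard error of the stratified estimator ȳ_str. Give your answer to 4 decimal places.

Var(ȳ_str) = Σₕ Wₕ²(1 − fₕ)sₕ²/nₕ with Wₕ = Nₕ/N, N = 33152.
Dept II: Wₕ = 0.15263031; term = 0.15263031²·(1 − 0.18498024)·313700/936 = 6.3633876.
Dept I: Wₕ = 0.58494208; term = 0.58494208²·(1 − 0.03274546)·505000/635 = 263.19896.
Dept III: Wₕ = 0.26242761; term = 0.26242761²·(1 − 0.09919540)·283400/863 = 20.372235.
Sum = 289.93458.
SE = √(289.93458) = 17.0275.

17.0275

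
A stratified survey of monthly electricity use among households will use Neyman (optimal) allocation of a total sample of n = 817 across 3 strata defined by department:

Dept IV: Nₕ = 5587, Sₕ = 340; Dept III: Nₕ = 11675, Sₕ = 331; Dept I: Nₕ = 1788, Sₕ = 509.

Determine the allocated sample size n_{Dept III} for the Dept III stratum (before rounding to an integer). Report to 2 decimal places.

473.06

Neyman allocation: nₕ = n·NₕSₕ / Σⱼ NⱼSⱼ.
Σ NⱼSⱼ = 5587·340 + 11675·331 + 1788·509 = 6.674097 × 10^6.
n_{Dept III} = 817·11675·331 / (6.674097 × 10^6) = 473.06.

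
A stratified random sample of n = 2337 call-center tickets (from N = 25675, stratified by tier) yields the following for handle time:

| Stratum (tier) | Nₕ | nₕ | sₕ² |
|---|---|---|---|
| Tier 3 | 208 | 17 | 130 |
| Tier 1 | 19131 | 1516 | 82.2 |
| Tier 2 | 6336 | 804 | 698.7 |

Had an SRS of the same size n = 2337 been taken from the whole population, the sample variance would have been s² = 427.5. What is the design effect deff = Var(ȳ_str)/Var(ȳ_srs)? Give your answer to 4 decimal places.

Var(ȳ_str) = Σ Wₕ²(1−fₕ)sₕ²/nₕ with Wₕ = Nₕ/25675:
  Tier 3: (208/25675)²·(1−17/208)·130/17 = 4.6086129 × 10^-4
  Tier 1: (19131/25675)²·(1−1516/19131)·82.2/1516 = 0.027718647
  Tier 2: (6336/25675)²·(1−804/6336)·698.7/804 = 0.046207357
  → Var(ȳ_str) = 0.074386865.
Var(ȳ_srs) = (1 − 2337/25675)·427.5/2337 = 0.16627639.
deff = 0.074386865 / 0.16627639 = 0.4474.

0.4474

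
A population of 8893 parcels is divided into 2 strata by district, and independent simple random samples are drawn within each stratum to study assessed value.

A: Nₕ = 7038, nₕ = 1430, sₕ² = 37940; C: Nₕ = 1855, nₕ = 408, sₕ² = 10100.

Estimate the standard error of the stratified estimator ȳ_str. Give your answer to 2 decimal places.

3.75

Var(ȳ_str) = Σₕ Wₕ²(1 − fₕ)sₕ²/nₕ with Wₕ = Nₕ/N, N = 8893.
A: Wₕ = 0.79140897; term = 0.79140897²·(1 − 0.20318272)·37940/1430 = 13.241036.
C: Wₕ = 0.20859103; term = 0.20859103²·(1 − 0.21994609)·10100/408 = 0.84018915.
Sum = 14.081225.
SE = √(14.081225) = 3.75.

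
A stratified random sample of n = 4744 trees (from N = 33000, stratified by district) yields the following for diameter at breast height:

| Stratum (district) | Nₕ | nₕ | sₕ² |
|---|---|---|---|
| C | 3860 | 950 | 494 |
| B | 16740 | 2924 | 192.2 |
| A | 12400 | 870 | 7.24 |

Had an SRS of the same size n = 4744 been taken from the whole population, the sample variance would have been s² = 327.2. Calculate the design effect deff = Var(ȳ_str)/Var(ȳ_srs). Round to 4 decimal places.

0.3457

Var(ȳ_str) = Σ Wₕ²(1−fₕ)sₕ²/nₕ with Wₕ = Nₕ/33000:
  C: (3860/33000)²·(1−950/3860)·494/950 = 0.0053635923
  B: (16740/33000)²·(1−2924/16740)·192.2/2924 = 0.013960016
  A: (12400/33000)²·(1−870/12400)·7.24/870 = 0.0010925528
  → Var(ȳ_str) = 0.020416161.
Var(ȳ_srs) = (1 − 4744/33000)·327.2/4744 = 0.059056181.
deff = 0.020416161 / 0.059056181 = 0.3457.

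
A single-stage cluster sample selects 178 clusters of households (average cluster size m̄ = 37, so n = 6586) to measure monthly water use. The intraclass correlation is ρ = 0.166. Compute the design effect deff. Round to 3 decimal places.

6.976

deff = 1 + (37 − 1)·0.166 = 1 + 5.976 = 6.976.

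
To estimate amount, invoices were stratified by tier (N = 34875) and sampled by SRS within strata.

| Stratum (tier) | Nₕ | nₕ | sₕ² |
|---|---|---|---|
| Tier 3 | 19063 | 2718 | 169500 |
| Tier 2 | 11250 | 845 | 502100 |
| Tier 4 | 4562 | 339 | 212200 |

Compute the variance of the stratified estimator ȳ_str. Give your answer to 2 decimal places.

Var(ȳ_str) = Σₕ Wₕ²(1 − fₕ)sₕ²/nₕ with Wₕ = Nₕ/N, N = 34875.
Tier 3: Wₕ = 0.54660932; term = 0.54660932²·(1 − 0.14257987)·169500/2718 = 15.975998.
Tier 2: Wₕ = 0.32258065; term = 0.32258065²·(1 − 0.07511111)·502100/845 = 57.187312.
Tier 4: Wₕ = 0.13081004; term = 0.13081004²·(1 − 0.07430951)·212200/339 = 9.9150204.
Sum = 83.07833.

83.08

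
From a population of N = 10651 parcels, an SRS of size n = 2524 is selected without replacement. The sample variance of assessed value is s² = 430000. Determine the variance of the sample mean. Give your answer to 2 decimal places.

Under SRS without replacement, Var(ȳ) = (1 − f)·s²/n with f = n/N = 2524/10651 = 0.23697305.
Var(ȳ) = (1 − 0.23697305)·430000/2524 = 0.76302695·170.3645 = 129.9927.

129.99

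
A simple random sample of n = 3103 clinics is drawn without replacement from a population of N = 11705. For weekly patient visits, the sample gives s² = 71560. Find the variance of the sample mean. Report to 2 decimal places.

Under SRS without replacement, Var(ȳ) = (1 − f)·s²/n with f = n/N = 3103/11705 = 0.26510038.
Var(ȳ) = (1 − 0.26510038)·71560/3103 = 0.73489962·23.061553 = 16.947927.

16.95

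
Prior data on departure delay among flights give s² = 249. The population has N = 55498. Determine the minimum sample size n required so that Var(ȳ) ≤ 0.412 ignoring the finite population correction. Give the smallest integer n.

Without fpc, n₀ = s²/D = 249/0.412 = 604.3689.
Rounding up, n = 605.

605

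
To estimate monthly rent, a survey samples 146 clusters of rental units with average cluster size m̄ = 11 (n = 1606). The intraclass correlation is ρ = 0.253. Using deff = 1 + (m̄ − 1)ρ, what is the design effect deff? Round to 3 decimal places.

deff = 1 + (11 − 1)·0.253 = 1 + 2.53 = 3.53.

3.530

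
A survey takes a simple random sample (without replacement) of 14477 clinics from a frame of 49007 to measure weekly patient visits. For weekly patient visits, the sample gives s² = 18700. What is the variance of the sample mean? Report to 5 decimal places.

Under SRS without replacement, Var(ȳ) = (1 − f)·s²/n with f = n/N = 14477/49007 = 0.29540678.
Var(ȳ) = (1 − 0.29540678)·18700/14477 = 0.70459322·1.2917041 = 0.91012594.

0.91013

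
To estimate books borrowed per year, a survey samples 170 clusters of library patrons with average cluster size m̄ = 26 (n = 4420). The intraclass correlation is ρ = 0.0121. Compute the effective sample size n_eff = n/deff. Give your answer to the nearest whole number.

deff = 1 + (26 − 1)·0.0121 = 1 + 0.3025 = 1.3025.
n_eff = 4420 / 1.3025 = 3393.

3393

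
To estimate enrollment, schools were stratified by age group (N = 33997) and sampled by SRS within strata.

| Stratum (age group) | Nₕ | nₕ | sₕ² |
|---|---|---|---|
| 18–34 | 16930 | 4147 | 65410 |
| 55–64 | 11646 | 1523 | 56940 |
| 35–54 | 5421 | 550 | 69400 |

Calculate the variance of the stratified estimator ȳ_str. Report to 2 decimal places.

9.65

Var(ȳ_str) = Σₕ Wₕ²(1 − fₕ)sₕ²/nₕ with Wₕ = Nₕ/N, N = 33997.
18–34: Wₕ = 0.49798512; term = 0.49798512²·(1 − 0.24494979)·65410/4147 = 2.9533755.
55–64: Wₕ = 0.34255964; term = 0.34255964²·(1 − 0.13077451)·56940/1523 = 3.8134881.
35–54: Wₕ = 0.15945525; term = 0.15945525²·(1 − 0.10145730)·69400/550 = 2.8827908.
Sum = 9.6496544.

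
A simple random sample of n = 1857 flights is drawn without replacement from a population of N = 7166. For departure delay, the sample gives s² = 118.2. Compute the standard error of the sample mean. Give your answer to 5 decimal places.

0.21716

Under SRS without replacement, Var(ȳ) = (1 − f)·s²/n with f = n/N = 1857/7166 = 0.25914039.
Var(ȳ) = (1 − 0.25914039)·118.2/1857 = 0.74085961·0.06365105 = 0.047156492.
SE(ȳ) = √(0.047156492) = 0.21716.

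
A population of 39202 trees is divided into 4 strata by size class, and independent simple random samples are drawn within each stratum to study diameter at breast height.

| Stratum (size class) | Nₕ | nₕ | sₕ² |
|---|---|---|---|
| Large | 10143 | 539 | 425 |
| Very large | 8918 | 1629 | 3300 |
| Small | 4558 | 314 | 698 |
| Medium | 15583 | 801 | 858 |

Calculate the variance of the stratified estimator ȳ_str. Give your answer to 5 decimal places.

0.32420

Var(ȳ_str) = Σₕ Wₕ²(1 − fₕ)sₕ²/nₕ with Wₕ = Nₕ/N, N = 39202.
Large: Wₕ = 0.25873680; term = 0.25873680²·(1 − 0.05314010)·425/539 = 0.049980695.
Very large: Wₕ = 0.22748839; term = 0.22748839²·(1 − 0.18266427)·3300/1629 = 0.085686386.
Small: Wₕ = 0.11626958; term = 0.11626958²·(1 − 0.06888986)·698/314 = 0.027980729.
Medium: Wₕ = 0.39750523; term = 0.39750523²·(1 − 0.05140217)·858/801 = 0.16055454.
Sum = 0.32420235.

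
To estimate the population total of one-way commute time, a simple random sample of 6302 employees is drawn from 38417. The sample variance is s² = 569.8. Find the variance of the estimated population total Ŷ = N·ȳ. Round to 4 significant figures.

1.116 × 10^8

Var(Ŷ) = N²·Var(ȳ) = N²·(1 − n/N)·s²/n.
f = 6302/38417 = 0.16404196; Var(ȳ) = 0.83595804·569.8/6302 = 0.075583766.
Var(Ŷ) = 38417² · 0.075583766 = 1.115515 × 10^8.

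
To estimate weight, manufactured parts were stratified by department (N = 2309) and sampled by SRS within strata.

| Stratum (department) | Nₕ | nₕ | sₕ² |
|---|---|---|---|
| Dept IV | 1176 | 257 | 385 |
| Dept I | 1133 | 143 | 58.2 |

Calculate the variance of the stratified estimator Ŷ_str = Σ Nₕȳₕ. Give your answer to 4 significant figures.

2.076 × 10^6

Var(Ŷ_str) = Σₕ Nₕ²(1 − fₕ)sₕ²/nₕ.
Dept IV: 1176²·(1 − 257/1176)·385/257 = 1.6190134 × 10^6.
Dept I: 1133²·(1 − 143/1133)·58.2/143 = 456511.85.
Sum = 2.0755253 × 10^6.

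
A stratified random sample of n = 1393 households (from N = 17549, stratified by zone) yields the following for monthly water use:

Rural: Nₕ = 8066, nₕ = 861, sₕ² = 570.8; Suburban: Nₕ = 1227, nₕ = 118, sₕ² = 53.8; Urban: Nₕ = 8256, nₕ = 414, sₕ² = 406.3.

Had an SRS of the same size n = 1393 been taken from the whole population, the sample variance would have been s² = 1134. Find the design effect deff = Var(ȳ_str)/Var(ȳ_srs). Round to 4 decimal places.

0.4449

Var(ȳ_str) = Σ Wₕ²(1−fₕ)sₕ²/nₕ with Wₕ = Nₕ/17549:
  Rural: (8066/17549)²·(1−861/8066)·570.8/861 = 0.12510316
  Suburban: (1227/17549)²·(1−118/1227)·53.8/118 = 0.0020145202
  Urban: (8256/17549)²·(1−414/8256)·406.3/414 = 0.20631854
  → Var(ȳ_str) = 0.33343622.
Var(ȳ_srs) = (1 − 1393/17549)·1134/1393 = 0.74945129.
deff = 0.33343622 / 0.74945129 = 0.4449.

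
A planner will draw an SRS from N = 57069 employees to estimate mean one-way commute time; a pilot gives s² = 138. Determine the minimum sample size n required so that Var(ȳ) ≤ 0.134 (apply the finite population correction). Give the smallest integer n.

1012

Without fpc, n₀ = s²/D = 138/0.134 = 1029.8507.
With fpc, (1 − n/N)·s²/n ≤ D requires n ≥ n₀/(1 + n₀/N) = 1029.8507/(1 + 1029.8507/57069) = 1011.5957.
Rounding up, n = 1012.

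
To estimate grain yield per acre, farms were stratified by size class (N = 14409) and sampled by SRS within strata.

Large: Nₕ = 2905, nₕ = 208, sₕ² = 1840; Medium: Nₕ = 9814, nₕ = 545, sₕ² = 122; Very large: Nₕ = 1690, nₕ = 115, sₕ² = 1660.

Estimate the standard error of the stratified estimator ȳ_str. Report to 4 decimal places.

Var(ȳ_str) = Σₕ Wₕ²(1 − fₕ)sₕ²/nₕ with Wₕ = Nₕ/N, N = 14409.
Large: Wₕ = 0.20161010; term = 0.20161010²·(1 − 0.07160069)·1840/208 = 0.33382118.
Medium: Wₕ = 0.68110209; term = 0.68110209²·(1 − 0.05553291)·122/545 = 0.098078673.
Very large: Wₕ = 0.11728781; term = 0.11728781²·(1 − 0.06804734)·1660/115 = 0.18505884.
Sum = 0.61695869.
SE = √(0.61695869) = 0.7855.

0.7855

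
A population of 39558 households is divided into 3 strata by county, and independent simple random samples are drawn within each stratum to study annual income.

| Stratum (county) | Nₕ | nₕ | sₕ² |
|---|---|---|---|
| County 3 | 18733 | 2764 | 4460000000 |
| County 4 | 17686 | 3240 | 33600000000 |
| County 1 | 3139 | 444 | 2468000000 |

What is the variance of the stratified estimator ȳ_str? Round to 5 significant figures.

Var(ȳ_str) = Σₕ Wₕ²(1 − fₕ)sₕ²/nₕ with Wₕ = Nₕ/N, N = 39558.
County 3: Wₕ = 0.47355781; term = 0.47355781²·(1 − 0.14754711)·4460000000/2764 = 308470.2.
County 4: Wₕ = 0.44709035; term = 0.44709035²·(1 − 0.18319575)·33600000000/3240 = 1.6931789 × 10^6.
County 1: Wₕ = 0.07935184; term = 0.07935184²·(1 − 0.14144632)·2468000000/444 = 30049.941.
Sum = 2.031699 × 10^6.

2.0317 × 10^6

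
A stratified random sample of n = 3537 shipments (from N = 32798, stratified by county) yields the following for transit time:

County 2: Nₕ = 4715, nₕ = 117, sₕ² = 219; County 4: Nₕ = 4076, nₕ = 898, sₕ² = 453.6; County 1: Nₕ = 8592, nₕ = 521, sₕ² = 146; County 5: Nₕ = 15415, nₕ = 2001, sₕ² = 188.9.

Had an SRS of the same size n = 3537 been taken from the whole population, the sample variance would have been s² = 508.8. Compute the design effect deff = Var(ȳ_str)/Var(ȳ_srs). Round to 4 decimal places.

0.6235

Var(ȳ_str) = Σ Wₕ²(1−fₕ)sₕ²/nₕ with Wₕ = Nₕ/32798:
  County 2: (4715/32798)²·(1−117/4715)·219/117 = 0.037723692
  County 4: (4076/32798)²·(1−898/4076)·453.6/898 = 0.0060826112
  County 1: (8592/32798)²·(1−521/8592)·146/521 = 0.018065169
  County 5: (15415/32798)²·(1−2001/15415)·188.9/2001 = 0.018146463
  → Var(ȳ_str) = 0.080017935.
Var(ȳ_srs) = (1 − 3537/32798)·508.8/3537 = 0.12833758.
deff = 0.080017935 / 0.12833758 = 0.6235.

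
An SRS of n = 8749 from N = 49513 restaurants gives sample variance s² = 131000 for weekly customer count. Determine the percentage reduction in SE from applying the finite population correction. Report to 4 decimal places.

9.2642

f = n/N = 8749/49513 = 0.17670107.
SE_no-fpc = √(s²/n) = 3.8695142; SE_fpc = √((1−f)s²/n) = 3.5110355.
Ratio = √(1−f) = 0.90735822. Reduction = 100·(1 − 0.90735822) = 9.2642%.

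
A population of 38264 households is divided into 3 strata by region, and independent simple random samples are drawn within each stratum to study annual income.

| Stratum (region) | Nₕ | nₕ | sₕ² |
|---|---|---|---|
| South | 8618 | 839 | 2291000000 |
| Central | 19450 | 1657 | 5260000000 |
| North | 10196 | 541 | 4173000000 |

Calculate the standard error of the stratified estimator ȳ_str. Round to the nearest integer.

1181

Var(ȳ_str) = Σₕ Wₕ²(1 − fₕ)sₕ²/nₕ with Wₕ = Nₕ/N, N = 38264.
South: Wₕ = 0.22522475; term = 0.22522475²·(1 − 0.09735437)·2291000000/839 = 125029.55.
Central: Wₕ = 0.50831068; term = 0.50831068²·(1 − 0.08519280)·5260000000/1657 = 750328.23.
North: Wₕ = 0.26646456; term = 0.26646456²·(1 − 0.05306002)·4173000000/541 = 518623.85.
Sum = 1.3939816 × 10^6.
SE = √(1.3939816 × 10^6) = 1181.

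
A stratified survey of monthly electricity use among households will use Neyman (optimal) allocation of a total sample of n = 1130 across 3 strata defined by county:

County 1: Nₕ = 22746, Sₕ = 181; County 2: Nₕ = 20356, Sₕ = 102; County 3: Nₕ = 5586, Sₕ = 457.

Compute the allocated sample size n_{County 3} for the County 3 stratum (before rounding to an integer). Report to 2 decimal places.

329.82

Neyman allocation: nₕ = n·NₕSₕ / Σⱼ NⱼSⱼ.
Σ NⱼSⱼ = 22746·181 + 20356·102 + 5586·457 = 8.74614 × 10^6.
n_{County 3} = 1130·5586·457 / (8.74614 × 10^6) = 329.82.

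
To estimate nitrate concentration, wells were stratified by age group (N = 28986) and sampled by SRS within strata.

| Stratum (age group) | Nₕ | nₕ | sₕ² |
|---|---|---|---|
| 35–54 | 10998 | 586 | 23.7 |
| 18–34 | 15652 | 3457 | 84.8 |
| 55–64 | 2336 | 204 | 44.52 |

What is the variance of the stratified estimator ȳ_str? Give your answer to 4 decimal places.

Var(ȳ_str) = Σₕ Wₕ²(1 − fₕ)sₕ²/nₕ with Wₕ = Nₕ/N, N = 28986.
35–54: Wₕ = 0.37942455; term = 0.37942455²·(1 − 0.05328241)·23.7/586 = 0.0055121627.
18–34: Wₕ = 0.53998482; term = 0.53998482²·(1 − 0.22086634)·84.8/3457 = 0.0055727754.
55–64: Wₕ = 0.08059063; term = 0.08059063²·(1 − 0.08732877)·44.52/204 = 0.0012936252.
Sum = 0.012378563.

0.0124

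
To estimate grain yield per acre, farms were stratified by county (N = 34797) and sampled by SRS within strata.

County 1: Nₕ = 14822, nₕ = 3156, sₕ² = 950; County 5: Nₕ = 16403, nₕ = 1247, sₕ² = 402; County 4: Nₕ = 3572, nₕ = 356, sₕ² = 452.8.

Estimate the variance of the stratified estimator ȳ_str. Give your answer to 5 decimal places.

0.12124

Var(ȳ_str) = Σₕ Wₕ²(1 − fₕ)sₕ²/nₕ with Wₕ = Nₕ/N, N = 34797.
County 1: Wₕ = 0.42595626; term = 0.42595626²·(1 − 0.21292673)·950/3156 = 0.04298647.
County 5: Wₕ = 0.47139121; term = 0.47139121²·(1 − 0.07602268)·402/1247 = 0.066188704.
County 4: Wₕ = 0.10265253; term = 0.10265253²·(1 − 0.09966405)·452.8/356 = 0.012067028.
Sum = 0.1212422.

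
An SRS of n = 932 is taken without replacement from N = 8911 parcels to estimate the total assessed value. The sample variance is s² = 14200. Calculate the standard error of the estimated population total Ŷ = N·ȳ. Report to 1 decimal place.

Var(Ŷ) = N²·Var(ȳ) = N²·(1 − n/N)·s²/n.
f = 932/8911 = 0.10458983; Var(ȳ) = 0.89541017·14200/932 = 13.642515.
Var(Ŷ) = 8911² · 13.642515 = 1.0832965 × 10^9.
SE(Ŷ) = √(1.0832965 × 10^9) = 32913.5.

32913.5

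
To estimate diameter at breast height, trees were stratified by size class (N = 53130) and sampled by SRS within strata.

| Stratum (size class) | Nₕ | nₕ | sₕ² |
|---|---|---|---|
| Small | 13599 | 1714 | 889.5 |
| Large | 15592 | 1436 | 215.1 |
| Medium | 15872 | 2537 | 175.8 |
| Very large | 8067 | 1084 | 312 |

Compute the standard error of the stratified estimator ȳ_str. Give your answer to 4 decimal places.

0.2288

Var(ȳ_str) = Σₕ Wₕ²(1 − fₕ)sₕ²/nₕ with Wₕ = Nₕ/N, N = 53130.
Small: Wₕ = 0.25595709; term = 0.25595709²·(1 − 0.12603868)·889.5/1714 = 0.029714037.
Large: Wₕ = 0.29346885; term = 0.29346885²·(1 − 0.09209851)·215.1/1436 = 0.011712476.
Medium: Wₕ = 0.29873894; term = 0.29873894²·(1 − 0.15984123)·175.8/2537 = 0.0051956926.
Very large: Wₕ = 0.15183512; term = 0.15183512²·(1 − 0.13437461)·312/1084 = 0.0057438062.
Sum = 0.052366012.
SE = √(0.052366012) = 0.2288.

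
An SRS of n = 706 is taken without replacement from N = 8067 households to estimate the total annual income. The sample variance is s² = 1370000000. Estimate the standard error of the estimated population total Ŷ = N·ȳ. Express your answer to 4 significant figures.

Var(Ŷ) = N²·Var(ȳ) = N²·(1 − n/N)·s²/n.
f = 706/8067 = 0.08751704; Var(ȳ) = 0.91248296·1370000000/706 = 1.7706822 × 10^6.
Var(Ŷ) = 8067² · (1.7706822 × 10^6) = 1.1522978 × 10^14.
SE(Ŷ) = √(1.1522978 × 10^14) = 1.073 × 10^7.

1.073 × 10^7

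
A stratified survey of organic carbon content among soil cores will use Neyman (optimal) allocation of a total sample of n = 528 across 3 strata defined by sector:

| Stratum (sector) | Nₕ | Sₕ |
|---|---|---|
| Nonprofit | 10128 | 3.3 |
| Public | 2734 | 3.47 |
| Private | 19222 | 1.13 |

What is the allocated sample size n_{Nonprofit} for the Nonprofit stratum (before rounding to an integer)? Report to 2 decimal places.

273.05

Neyman allocation: nₕ = n·NₕSₕ / Σⱼ NⱼSⱼ.
Σ NⱼSⱼ = 10128·3.3 + 2734·3.47 + 19222·1.13 = 64630.24.
n_{Nonprofit} = 528·10128·3.3 / 64630.24 = 273.05.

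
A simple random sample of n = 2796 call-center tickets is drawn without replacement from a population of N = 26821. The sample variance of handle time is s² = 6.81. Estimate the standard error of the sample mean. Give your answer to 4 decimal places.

Under SRS without replacement, Var(ȳ) = (1 − f)·s²/n with f = n/N = 2796/26821 = 0.10424667.
Var(ȳ) = (1 − 0.10424667)·6.81/2796 = 0.89575333·0.0024356223 = 0.0021817168.
SE(ȳ) = √(0.0021817168) = 0.0467.

0.0467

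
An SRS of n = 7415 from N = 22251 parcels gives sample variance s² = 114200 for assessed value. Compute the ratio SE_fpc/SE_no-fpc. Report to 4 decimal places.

0.8166

f = n/N = 7415/22251 = 0.33324345.
SE_no-fpc = √(s²/n) = 3.924438; SE_fpc = √((1−f)s²/n) = 3.2045062.
Ratio = √(1−f) = 0.81655162.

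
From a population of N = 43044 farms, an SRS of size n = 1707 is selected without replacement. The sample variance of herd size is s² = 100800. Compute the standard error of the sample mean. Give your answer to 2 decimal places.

Under SRS without replacement, Var(ȳ) = (1 − f)·s²/n with f = n/N = 1707/43044 = 0.03965710.
Var(ȳ) = (1 − 0.03965710)·100800/1707 = 0.96034290·59.050967 = 56.709177.
SE(ȳ) = √(56.709177) = 7.53.

7.53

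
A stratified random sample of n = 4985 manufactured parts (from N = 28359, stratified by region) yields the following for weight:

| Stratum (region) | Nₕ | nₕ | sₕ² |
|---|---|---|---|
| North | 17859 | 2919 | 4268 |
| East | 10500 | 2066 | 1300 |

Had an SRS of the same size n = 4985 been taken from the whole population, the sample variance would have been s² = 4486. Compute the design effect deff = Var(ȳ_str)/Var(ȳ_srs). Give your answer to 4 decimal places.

Var(ȳ_str) = Σ Wₕ²(1−fₕ)sₕ²/nₕ with Wₕ = Nₕ/28359:
  North: (17859/28359)²·(1−2919/17859)·4268/2919 = 0.48508319
  East: (10500/28359)²·(1−2066/10500)·1300/2066 = 0.069287375
  → Var(ȳ_str) = 0.55437057.
Var(ȳ_srs) = (1 − 4985/28359)·4486/4985 = 0.74171359.
deff = 0.55437057 / 0.74171359 = 0.7474.

0.7474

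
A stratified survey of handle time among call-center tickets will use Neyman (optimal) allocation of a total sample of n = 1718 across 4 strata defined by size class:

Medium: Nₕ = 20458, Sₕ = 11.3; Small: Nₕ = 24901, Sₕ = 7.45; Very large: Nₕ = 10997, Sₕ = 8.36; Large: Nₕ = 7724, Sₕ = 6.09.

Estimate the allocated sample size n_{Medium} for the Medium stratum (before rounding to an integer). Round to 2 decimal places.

714.75

Neyman allocation: nₕ = n·NₕSₕ / Σⱼ NⱼSⱼ.
Σ NⱼSⱼ = 20458·11.3 + 24901·7.45 + 10997·8.36 + 7724·6.09 = 555661.93.
n_{Medium} = 1718·20458·11.3 / 555661.93 = 714.75.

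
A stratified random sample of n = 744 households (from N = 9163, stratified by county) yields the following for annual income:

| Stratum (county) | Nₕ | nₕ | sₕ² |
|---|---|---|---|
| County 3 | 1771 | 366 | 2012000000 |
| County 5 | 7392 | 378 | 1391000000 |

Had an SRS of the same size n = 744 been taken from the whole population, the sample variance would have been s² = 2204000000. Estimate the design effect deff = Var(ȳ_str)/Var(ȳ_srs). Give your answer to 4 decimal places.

0.8947

Var(ȳ_str) = Σ Wₕ²(1−fₕ)sₕ²/nₕ with Wₕ = Nₕ/9163:
  County 3: (1771/9163)²·(1−366/1771)·2012000000/366 = 162917
  County 5: (7392/9163)²·(1−378/7392)·1391000000/378 = 2.2724152 × 10^6
  → Var(ȳ_str) = 2.4353322 × 10^6.
Var(ȳ_srs) = (1 − 744/9163)·2204000000/744 = 2.721833 × 10^6.
deff = (2.4353322 × 10^6) / (2.721833 × 10^6) = 0.8947.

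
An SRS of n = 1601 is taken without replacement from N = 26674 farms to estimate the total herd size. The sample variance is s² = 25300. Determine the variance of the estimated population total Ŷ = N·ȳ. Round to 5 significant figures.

Var(Ŷ) = N²·Var(ȳ) = N²·(1 − n/N)·s²/n.
f = 1601/26674 = 0.06002099; Var(ȳ) = 0.93997901·25300/1601 = 14.854134.
Var(Ŷ) = 26674² · 14.854134 = 1.056875 × 10^10.

1.0569 × 10^10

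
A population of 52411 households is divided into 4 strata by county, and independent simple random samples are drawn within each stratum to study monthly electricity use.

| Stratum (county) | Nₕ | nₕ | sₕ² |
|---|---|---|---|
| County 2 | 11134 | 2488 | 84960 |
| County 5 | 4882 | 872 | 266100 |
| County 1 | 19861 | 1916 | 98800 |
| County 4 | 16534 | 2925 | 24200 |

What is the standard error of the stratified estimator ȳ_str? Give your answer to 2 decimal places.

Var(ȳ_str) = Σₕ Wₕ²(1 − fₕ)sₕ²/nₕ with Wₕ = Nₕ/N, N = 52411.
County 2: Wₕ = 0.21243632; term = 0.21243632²·(1 − 0.22345967)·84960/2488 = 1.1967011.
County 5: Wₕ = 0.09314838; term = 0.09314838²·(1 − 0.17861532)·266100/872 = 2.1748317.
County 1: Wₕ = 0.37894717; term = 0.37894717²·(1 − 0.09647047)·98800/1916 = 6.6905392.
County 4: Wₕ = 0.31546813; term = 0.31546813²·(1 − 0.17690819)·24200/2925 = 0.67771758.
Sum = 10.73979.
SE = √(10.73979) = 3.28.

3.28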